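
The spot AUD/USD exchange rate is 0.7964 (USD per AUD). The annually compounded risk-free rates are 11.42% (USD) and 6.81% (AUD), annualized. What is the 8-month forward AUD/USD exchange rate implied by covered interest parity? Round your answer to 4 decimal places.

By covered interest parity, F = S · (1+r_USD)^T / (1+r_AUD)^T
= 0.7964 × 1.074753 / 1.044900 = 0.7964 × 1.028570
F = 0.8192 USD per AUD

0.8192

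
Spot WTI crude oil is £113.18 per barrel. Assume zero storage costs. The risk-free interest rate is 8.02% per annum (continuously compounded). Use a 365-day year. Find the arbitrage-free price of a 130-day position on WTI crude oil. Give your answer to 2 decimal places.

£116.46 per barrel

F = S·e^(rT) = 113.18 · e^(0.0802 × 130/365) = 113.18 · e^0.028564
= 113.18 × 1.028976 = £116.46 per barrel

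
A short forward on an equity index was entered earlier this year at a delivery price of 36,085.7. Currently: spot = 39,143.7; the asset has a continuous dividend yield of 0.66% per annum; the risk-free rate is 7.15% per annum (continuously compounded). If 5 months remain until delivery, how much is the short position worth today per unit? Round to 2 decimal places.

-4009.70

Current fair forward for the remaining 5 months: F = S·e^((r − q)·T), (r − q) = 0.0715 − 0.0066 = 0.0649
F = 39143.7 · e^(0.0649 × 5/12) = 39143.7 × 1.02741061 = 40216.6527
Value of long forward = (F − K)·e^(−rT) = (40216.6527 − 36085.7) · e^(−0.0715·5/12)
= 4130.9527 × 0.97064773 = 4009.70
Short position value = −(long value) = -4009.70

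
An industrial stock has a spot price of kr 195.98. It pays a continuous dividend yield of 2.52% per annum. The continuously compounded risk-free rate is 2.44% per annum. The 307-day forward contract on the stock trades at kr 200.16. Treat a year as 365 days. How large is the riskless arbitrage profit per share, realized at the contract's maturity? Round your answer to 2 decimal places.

Fair forward: F* = S·e^(carry·T), with carry = (r − q) = 0.0244 − 0.0252 = -0.0008
F* = 195.98 · e^(-0.0008 × 307/365) = 195.98 · e^-0.000673 = 195.98 × 0.999327 = kr 195.8481
Market kr 200.16 > fair kr 195.8481: forward overpriced → cash-and-carry (buy spot, short the forward).
At maturity, profit = |F_mkt − F*| = |200.16 − 195.8481| = kr 4.31 per share

kr 4.31 per share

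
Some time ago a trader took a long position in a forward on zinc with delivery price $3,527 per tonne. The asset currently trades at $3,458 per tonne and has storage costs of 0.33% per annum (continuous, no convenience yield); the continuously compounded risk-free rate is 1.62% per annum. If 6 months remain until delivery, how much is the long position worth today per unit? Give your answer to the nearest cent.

Current fair forward for the remaining 6 months: F = S·e^((r + u)·T), (r + u) = 0.0162 + 0.0033 = 0.0195
F = 3458 · e^(0.0195 × 6/12) = 3458 × 1.00979769 = 3491.8804
Value of long forward = (F − K)·e^(−rT) = (3491.8804 − 3527) · e^(−0.0162·6/12)
= -35.1196 × 0.99193272 = -34.84

-$34.84 per tonne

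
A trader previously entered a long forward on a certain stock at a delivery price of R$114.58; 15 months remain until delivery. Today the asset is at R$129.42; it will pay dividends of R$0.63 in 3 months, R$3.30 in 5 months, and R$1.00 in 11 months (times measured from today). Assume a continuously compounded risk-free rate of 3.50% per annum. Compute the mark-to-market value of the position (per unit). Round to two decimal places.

R$14.90

PV(remaining dividends) I = 0.63·e^(−0.0350·3/12) + 3.30·e^(−0.0350·5/12) + 1.00·e^(−0.0350·11/12) = 4.8452
Current forward F = (S − I)·e^(rT) = (129.42 − 4.8452)·e^(0.0350·15/12) = 124.5748 × 1.044721 = 130.1459
Value (long) = (F − K)·e^(−rT) = (130.1459 − 114.58) × 0.957193 = 14.8996
Value = R$14.90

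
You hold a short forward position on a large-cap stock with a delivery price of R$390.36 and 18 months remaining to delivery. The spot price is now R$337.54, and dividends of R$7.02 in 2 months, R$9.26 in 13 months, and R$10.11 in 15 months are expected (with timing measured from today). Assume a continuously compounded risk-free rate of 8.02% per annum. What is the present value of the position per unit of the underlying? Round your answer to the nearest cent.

R$33.14

PV(remaining dividends) I = 7.02·e^(−0.0802·2/12) + 9.26·e^(−0.0802·13/12) + 10.11·e^(−0.0802·15/12) = 24.5618
Current forward F = (S − I)·e^(rT) = (337.54 − 24.5618)·e^(0.0802·18/12) = 312.9782 × 1.127835 = 352.9878
Value (long) = (F − K)·e^(−rT) = (352.9878 − 390.36) × 0.886654 = -33.1362
Short position value = −(long value) = R$33.14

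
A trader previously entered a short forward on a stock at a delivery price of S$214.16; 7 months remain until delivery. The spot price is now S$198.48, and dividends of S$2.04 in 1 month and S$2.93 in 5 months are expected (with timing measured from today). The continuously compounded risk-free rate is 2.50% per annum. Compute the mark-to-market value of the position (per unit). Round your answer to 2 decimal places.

S$17.51

PV(remaining dividends) I = 2.04·e^(−0.0250·1/12) + 2.93·e^(−0.0250·5/12) = 4.9354
Current forward F = (S − I)·e^(rT) = (198.48 − 4.9354)·e^(0.0250·7/12) = 193.5446 × 1.014690 = 196.3878
Value (long) = (F − K)·e^(−rT) = (196.3878 − 214.16) × 0.985522 = -17.5149
Short position value = −(long value) = S$17.51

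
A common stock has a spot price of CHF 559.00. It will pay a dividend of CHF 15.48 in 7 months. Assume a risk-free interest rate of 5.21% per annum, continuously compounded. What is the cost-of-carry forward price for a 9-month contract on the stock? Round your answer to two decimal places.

PV(dividends) I = 15.48·e^(−0.0521·7/12)
I = 15.0166
F = (S − I)·e^(rT) = (559.00 − 15.0166) · e^(0.0521·9/12)
= 543.9834 · e^0.039075 = 543.9834 × 1.039848 = CHF 565.66

CHF 565.66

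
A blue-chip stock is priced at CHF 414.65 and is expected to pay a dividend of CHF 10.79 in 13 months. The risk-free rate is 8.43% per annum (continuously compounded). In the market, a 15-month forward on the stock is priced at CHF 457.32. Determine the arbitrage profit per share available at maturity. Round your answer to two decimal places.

PV(dividends) I = 10.79·e^(−0.0843·13/12) = 9.8483
Fair forward F* = (S − I)·e^(rT) = (414.65 − 9.8483)·e^0.105375 = 404.8017 × 1.111127 = 449.7861
Market CHF 457.32 > fair 449.7861: forward overpriced → cash-and-carry (borrow at r, buy the stock and collect the dividends, short the forward).
Profit at T = |F_mkt − F*| = |457.32 − 449.7861| = CHF 7.53 per share

CHF 7.53 per share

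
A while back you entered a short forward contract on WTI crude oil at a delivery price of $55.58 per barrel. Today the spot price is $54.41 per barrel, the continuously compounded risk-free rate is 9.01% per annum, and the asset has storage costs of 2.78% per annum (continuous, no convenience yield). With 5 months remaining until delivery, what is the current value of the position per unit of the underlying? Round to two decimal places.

Current fair forward for the remaining 5 months: F = S·e^((r + u)·T), (r + u) = 0.0901 + 0.0278 = 0.1179
F = 54.41 · e^(0.1179 × 5/12) = 54.41 × 1.050352 = 57.1497
Value of long forward = (F − K)·e^(−rT) = (57.1497 − 55.58) · e^(−0.0901·5/12)
= 1.5697 × 0.963154 = 1.51
Short position value = −(long value) = -$1.51

-$1.51 per barrel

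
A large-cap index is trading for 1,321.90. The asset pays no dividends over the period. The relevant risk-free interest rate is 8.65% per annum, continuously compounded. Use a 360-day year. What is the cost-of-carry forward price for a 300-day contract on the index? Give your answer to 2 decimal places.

F = S·e^(rT) = 1321.90 · e^(0.0865 × 300/360)
= 1321.90 · e^0.07208333 = 1321.90 × 1.07474490
F = 1,420.71

1,420.71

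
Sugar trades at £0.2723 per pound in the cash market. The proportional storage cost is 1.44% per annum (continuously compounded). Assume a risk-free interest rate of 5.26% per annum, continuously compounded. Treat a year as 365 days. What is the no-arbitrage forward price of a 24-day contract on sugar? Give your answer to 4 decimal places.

Net carry = r + u − y = 0.0526 + 0.0144 − 0.0000 = 0.0670
F = S·e^((r+u−y)T) = 0.2723 · e^(0.0670 × 24/365) = 0.2723 · e^0.004405
= 0.2723 × 1.004415 = £0.2735 per pound

£0.2735 per pound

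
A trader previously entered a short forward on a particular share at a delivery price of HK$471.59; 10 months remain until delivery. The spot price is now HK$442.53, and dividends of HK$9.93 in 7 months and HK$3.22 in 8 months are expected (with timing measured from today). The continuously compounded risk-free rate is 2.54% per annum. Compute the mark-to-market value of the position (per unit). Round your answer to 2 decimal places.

HK$32.13

PV(remaining dividends) I = 9.93·e^(−0.0254·7/12) + 3.22·e^(−0.0254·8/12) = 12.9499
Current forward F = (S − I)·e^(rT) = (442.53 − 12.9499)·e^(0.0254·10/12) = 429.5801 × 1.021392 = 438.7697
Value (long) = (F − K)·e^(−rT) = (438.7697 − 471.59) × 0.979056 = -32.1329
Short position value = −(long value) = HK$32.13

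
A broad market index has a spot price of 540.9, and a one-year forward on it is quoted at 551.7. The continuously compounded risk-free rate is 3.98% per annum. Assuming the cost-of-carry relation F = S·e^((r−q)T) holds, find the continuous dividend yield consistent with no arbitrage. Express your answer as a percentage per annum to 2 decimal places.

2.00%

From F = S·e^((r−q)T): (r − q) = ln(F/S)/T
ln(551.7/540.9) = ln(1.019967) = 0.019770
(r − q) = 0.019770 / (12/12) = 0.019770
q = r − ln(F/S)/T = 0.0398 − 0.019770 = 0.020030
q = 2.00%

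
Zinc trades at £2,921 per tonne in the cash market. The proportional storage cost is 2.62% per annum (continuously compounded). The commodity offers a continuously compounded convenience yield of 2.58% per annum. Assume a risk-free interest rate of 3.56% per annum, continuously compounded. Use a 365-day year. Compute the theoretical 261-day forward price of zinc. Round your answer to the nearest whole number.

£2,997 per tonne

Net carry = r + u − y = 0.0356 + 0.0262 − 0.0258 = 0.0360
F = S·e^((r+u−y)T) = 2921 · e^(0.0360 × 261/365) = 2921 · e^0.025742
= 2921 × 1.026076 = £2,997 per tonne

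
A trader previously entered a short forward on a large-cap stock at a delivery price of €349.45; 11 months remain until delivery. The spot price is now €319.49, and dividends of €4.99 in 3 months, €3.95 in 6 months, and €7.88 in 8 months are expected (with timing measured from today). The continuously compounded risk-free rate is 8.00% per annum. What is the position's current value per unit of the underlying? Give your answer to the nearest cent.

€21.41

PV(remaining dividends) I = 4.99·e^(−0.0800·3/12) + 3.95·e^(−0.0800·6/12) + 7.88·e^(−0.0800·8/12) = 16.1571
Current forward F = (S − I)·e^(rT) = (319.49 − 16.1571)·e^(0.0800·11/12) = 303.3329 × 1.076089 = 326.4132
Value (long) = (F − K)·e^(−rT) = (326.4132 − 349.45) × 0.929291 = -21.4079
Short position value = −(long value) = €21.41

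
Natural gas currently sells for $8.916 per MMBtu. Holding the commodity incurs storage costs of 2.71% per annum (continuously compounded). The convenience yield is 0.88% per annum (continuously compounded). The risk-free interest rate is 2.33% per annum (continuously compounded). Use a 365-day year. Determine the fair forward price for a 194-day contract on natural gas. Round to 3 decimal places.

Net carry = r + u − y = 0.0233 + 0.0271 − 0.0088 = 0.0416
F = S·e^((r+u−y)T) = 8.916 · e^(0.0416 × 194/365) = 8.916 · e^0.022111
= 8.916 × 1.022357 = $9.115 per MMBtu

$9.115 per MMBtu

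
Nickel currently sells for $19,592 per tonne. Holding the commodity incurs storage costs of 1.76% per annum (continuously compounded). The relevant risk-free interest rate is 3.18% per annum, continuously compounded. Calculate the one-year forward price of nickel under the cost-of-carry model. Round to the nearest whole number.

$20,584 per tonne

Net carry = r + u − y = 0.0318 + 0.0176 − 0.0000 = 0.0494
F = S·e^((r+u−y)T) = 19592 · e^(0.0494 × 12/12) = 19592 · e^0.049400
= 19592 × 1.050641 = $20,584 per tonne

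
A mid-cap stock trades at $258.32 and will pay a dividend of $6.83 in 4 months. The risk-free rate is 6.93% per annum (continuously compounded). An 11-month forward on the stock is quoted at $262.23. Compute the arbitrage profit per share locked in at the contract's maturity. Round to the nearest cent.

PV(dividends) I = 6.83·e^(−0.0693·4/12) = 6.6740
Fair forward F* = (S − I)·e^(rT) = (258.32 − 6.6740)·e^0.063525 = 251.6460 × 1.065586 = 268.1505
Market $262.23 < fair 268.1505: forward underpriced → reverse cash-and-carry (short the stock, invest proceeds at r, pay the dividends, go long the forward).
Profit at T = |F_mkt − F*| = |262.23 − 268.1505| = $5.92 per share

$5.92 per share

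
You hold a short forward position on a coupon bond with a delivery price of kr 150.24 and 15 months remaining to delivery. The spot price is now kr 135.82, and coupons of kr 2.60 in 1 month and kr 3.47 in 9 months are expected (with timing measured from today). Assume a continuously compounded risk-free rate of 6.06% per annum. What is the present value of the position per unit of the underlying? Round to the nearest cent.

kr 9.36

PV(remaining coupons) I = 2.60·e^(−0.0606·1/12) + 3.47·e^(−0.0606·9/12) = 5.9027
Current forward F = (S − I)·e^(rT) = (135.82 − 5.9027)·e^(0.0606·15/12) = 129.9173 × 1.078693 = 140.1409
Value (long) = (F − K)·e^(−rT) = (140.1409 − 150.24) × 0.927048 = -9.3624
Short position value = −(long value) = kr 9.36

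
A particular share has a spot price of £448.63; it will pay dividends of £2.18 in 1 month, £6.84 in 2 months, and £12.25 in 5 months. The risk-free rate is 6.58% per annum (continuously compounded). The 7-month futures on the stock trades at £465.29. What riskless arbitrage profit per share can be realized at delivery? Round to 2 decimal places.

PV(dividends) I = 2.18·e^(−0.0658·1/12) + 6.84·e^(−0.0658·2/12) + 12.25·e^(−0.0658·5/12) = 20.8522
Fair futures F* = (S − I)·e^(rT) = (448.63 − 20.8522)·e^0.038383 = 427.7778 × 1.039129 = 444.5163
Market £465.29 > fair 444.5163: forward overpriced → cash-and-carry (borrow at r, buy the stock and collect the dividends, short the forward).
Profit at T = |F_mkt − F*| = |465.29 − 444.5163| = £20.77 per share

£20.77 per share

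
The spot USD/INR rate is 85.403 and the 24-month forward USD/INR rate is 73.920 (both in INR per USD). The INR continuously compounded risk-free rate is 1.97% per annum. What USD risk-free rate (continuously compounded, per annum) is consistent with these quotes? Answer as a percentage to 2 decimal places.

F = S·e^((r_INR − r_USD)T) ⇒ r_USD = r_INR − ln(F/S)/T
ln(73.920/85.403) = -0.144398; /(24/12) = -0.072199
r_USD = 0.0197 + 0.072199 = 0.091899
r_USD = 9.19%

9.19%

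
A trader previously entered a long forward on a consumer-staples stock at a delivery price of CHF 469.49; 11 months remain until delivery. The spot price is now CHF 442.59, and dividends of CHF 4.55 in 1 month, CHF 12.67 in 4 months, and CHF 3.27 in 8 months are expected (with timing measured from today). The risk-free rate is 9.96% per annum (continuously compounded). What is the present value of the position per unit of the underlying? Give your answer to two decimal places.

-CHF 5.76

PV(remaining dividends) I = 4.55·e^(−0.0996·1/12) + 12.67·e^(−0.0996·4/12) + 3.27·e^(−0.0996·8/12) = 19.8286
Current forward F = (S − I)·e^(rT) = (442.59 − 19.8286)·e^(0.0996·11/12) = 422.7614 × 1.095598 = 463.1765
Value (long) = (F − K)·e^(−rT) = (463.1765 − 469.49) × 0.912744 = -5.7626
Value = -CHF 5.76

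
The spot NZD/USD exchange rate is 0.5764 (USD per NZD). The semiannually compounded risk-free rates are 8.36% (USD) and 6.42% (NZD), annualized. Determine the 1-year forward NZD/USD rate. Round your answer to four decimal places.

By covered interest parity, F = S · (1+r_USD/2)^(2T) / (1+r_NZD/2)^(2T)
= 0.5764 × 1.085347 / 1.065230 = 0.5764 × 1.018885
F = 0.5873 USD per NZD

0.5873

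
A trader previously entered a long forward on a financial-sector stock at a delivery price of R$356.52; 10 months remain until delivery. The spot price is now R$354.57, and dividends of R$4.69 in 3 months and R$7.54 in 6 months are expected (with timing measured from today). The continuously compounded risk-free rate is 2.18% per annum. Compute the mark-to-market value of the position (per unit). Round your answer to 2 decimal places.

PV(remaining dividends) I = 4.69·e^(−0.0218·3/12) + 7.54·e^(−0.0218·6/12) = 12.1228
Current forward F = (S − I)·e^(rT) = (354.57 − 12.1228)·e^(0.0218·10/12) = 342.4472 × 1.018333 = 348.7253
Value (long) = (F − K)·e^(−rT) = (348.7253 − 356.52) × 0.981997 = -7.6544
Value = -R$7.65

-R$7.65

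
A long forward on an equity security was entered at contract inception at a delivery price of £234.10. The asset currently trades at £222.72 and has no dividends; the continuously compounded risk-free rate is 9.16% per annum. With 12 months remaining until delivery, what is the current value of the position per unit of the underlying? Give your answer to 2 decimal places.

Current fair forward for the remaining 12 months: F = S·e^(r·T), r = 0.0916
F = 222.72 · e^(0.0916 × 12/12) = 222.72 × 1.095926 = 244.0846
Value of long forward = (F − K)·e^(−rT) = (244.0846 − 234.10) · e^(−0.0916·12/12)
= 9.9846 × 0.912470 = 9.11

£9.11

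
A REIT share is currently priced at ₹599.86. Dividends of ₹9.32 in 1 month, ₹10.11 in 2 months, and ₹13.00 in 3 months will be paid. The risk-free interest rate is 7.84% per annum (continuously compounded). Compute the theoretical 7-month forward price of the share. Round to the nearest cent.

PV(dividends) I = 9.32·e^(−0.0784·1/12) + 10.11·e^(−0.0784·2/12) + 13.00·e^(−0.0784·3/12)
I = 9.2593 + 9.9788 + 12.7477 = 31.9858
F = (S − I)·e^(rT) = (599.86 − 31.9858) · e^(0.0784·7/12)
= 567.8742 · e^0.045733 = 567.8742 × 1.046795 = ₹594.45

₹594.45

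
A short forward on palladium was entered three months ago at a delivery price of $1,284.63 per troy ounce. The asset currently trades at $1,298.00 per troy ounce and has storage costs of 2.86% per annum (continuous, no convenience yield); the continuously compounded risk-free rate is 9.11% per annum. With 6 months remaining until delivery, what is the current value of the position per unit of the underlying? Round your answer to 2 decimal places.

Current fair forward for the remaining 6 months: F = S·e^((r + u)·T), (r + u) = 0.0911 + 0.0286 = 0.1197
F = 1298.00 · e^(0.1197 × 6/12) = 1298.00 × 1.06167728 = 1378.0571
Value of long forward = (F − K)·e^(−rT) = (1378.0571 − 1284.63) · e^(−0.0911·6/12)
= 93.4271 × 0.95547183 = 89.27
Short position value = −(long value) = -$89.27

-$89.27 per troy ounce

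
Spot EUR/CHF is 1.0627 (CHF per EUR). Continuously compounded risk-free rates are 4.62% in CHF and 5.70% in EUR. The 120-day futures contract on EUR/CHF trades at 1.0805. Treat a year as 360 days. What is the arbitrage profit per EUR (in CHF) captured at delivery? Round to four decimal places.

Fair futures: F* = S·e^(carry·T), with carry = (r_CHF − r_EUR) = 0.0462 − 0.0570 = -0.0108
F* = 1.0627 · e^(-0.0108 × 120/360) = 1.0627 · e^-0.003600 = 1.0627 × 0.996406 = 1.0589
Market 1.0805 > fair 1.0589: forward overpriced → cash-and-carry (buy spot, short the forward).
At maturity, profit = |F_mkt − F*| = |1.0805 − 1.0589| = 0.0216 per EUR (in CHF)

0.0216 per EUR (in CHF)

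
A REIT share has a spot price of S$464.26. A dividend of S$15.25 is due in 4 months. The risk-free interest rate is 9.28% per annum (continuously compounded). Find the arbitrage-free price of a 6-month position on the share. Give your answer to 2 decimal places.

PV(dividends) I = 15.25·e^(−0.0928·4/12)
I = 14.7855
F = (S − I)·e^(rT) = (464.26 − 14.7855) · e^(0.0928·6/12)
= 449.4745 · e^0.046400 = 449.4745 × 1.047493 = S$470.82

S$470.82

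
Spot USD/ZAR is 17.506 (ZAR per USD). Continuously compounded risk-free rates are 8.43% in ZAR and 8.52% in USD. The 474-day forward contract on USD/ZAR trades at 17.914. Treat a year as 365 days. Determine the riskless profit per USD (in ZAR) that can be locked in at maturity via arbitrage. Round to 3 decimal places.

0.428 per USD (in ZAR)

Fair forward: F* = S·e^(carry·T), with carry = (r_ZAR − r_USD) = 0.0843 − 0.0852 = -0.0009
F* = 17.506 · e^(-0.0009 × 474/365) = 17.506 · e^-0.001169 = 17.506 × 0.998832 = 17.4856
Market 17.914 > fair 17.4856: forward overpriced → cash-and-carry (buy spot, short the forward).
At maturity, profit = |F_mkt − F*| = |17.914 − 17.4856| = 0.428 per USD (in ZAR)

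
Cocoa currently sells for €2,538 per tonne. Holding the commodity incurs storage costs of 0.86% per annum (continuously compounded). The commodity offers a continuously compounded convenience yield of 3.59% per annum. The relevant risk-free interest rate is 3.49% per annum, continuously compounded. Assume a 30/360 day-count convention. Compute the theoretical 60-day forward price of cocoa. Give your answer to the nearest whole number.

€2,541 per tonne

Net carry = r + u − y = 0.0349 + 0.0086 − 0.0359 = 0.0076
F = S·e^((r+u−y)T) = 2538 · e^(0.0076 × 60/360) = 2538 · e^0.001267
= 2538 × 1.001268 = €2,541 per tonne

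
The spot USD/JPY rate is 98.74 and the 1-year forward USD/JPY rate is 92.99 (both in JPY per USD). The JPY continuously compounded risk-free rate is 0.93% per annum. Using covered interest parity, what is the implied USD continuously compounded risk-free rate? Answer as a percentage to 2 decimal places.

F = S·e^((r_JPY − r_USD)T) ⇒ r_USD = r_JPY − ln(F/S)/T
ln(92.99/98.74) = -0.059998; /(1) = -0.059998
r_USD = 0.0093 + 0.059998 = 0.069298
r_USD = 6.93%

6.93%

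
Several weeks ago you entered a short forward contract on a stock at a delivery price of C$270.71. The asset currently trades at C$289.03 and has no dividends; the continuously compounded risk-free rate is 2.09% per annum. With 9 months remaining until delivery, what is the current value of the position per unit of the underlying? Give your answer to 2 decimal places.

Current fair forward for the remaining 9 months: F = S·e^(r·T), r = 0.0209
F = 289.03 · e^(0.0209 × 9/12) = 289.03 × 1.015798 = 293.5961
Value of long forward = (F − K)·e^(−rT) = (293.5961 − 270.71) · e^(−0.0209·9/12)
= 22.8861 × 0.984447 = 22.53
Short position value = −(long value) = -C$22.53

-C$22.53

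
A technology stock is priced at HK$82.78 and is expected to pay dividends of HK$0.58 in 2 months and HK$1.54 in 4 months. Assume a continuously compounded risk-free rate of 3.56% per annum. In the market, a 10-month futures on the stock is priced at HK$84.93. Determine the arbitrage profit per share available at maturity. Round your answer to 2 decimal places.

HK$1.82 per share

PV(dividends) I = 0.58·e^(−0.0356·2/12) + 1.54·e^(−0.0356·4/12) = 2.0984
Fair futures F* = (S − I)·e^(rT) = (82.78 − 2.0984)·e^0.029667 = 80.6816 × 1.030111 = 83.1110
Market HK$84.93 > fair 83.1110: forward overpriced → cash-and-carry (borrow at r, buy the stock and collect the dividends, short the forward).
Profit at T = |F_mkt − F*| = |84.93 − 83.1110| = HK$1.82 per share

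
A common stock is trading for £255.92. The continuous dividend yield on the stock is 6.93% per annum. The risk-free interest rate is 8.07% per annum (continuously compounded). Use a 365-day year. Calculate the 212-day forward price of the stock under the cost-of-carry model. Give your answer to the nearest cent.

£257.62

F = S·e^((r − q)T) = 255.92 · e^((0.0807 − 0.0693) × 212/365)
= 255.92 · e^0.006621 = 255.92 × 1.006643
F = £257.62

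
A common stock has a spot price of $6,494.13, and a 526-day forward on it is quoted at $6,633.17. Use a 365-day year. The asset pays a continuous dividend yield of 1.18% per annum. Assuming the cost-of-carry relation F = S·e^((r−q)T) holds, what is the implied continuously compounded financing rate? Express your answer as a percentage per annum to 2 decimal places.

2.65%

From F = S·e^((r−q)T): (r − q) = ln(F/S)/T
ln(6633.17/6494.13) = ln(1.021410) = 0.021184
(r − q) = 0.021184 / (526/365) = 0.014700
r = ln(F/S)/T + q = 0.014700 + 0.0118 = 0.026500
r = 2.65%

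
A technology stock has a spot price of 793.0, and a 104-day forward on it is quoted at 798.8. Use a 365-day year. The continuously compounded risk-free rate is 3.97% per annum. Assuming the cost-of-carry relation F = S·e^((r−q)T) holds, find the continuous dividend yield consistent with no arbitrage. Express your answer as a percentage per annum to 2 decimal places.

From F = S·e^((r−q)T): (r − q) = ln(F/S)/T
ln(798.8/793.0) = ln(1.007314) = 0.007287
(r − q) = 0.007287 / (104/365) = 0.025575
q = r − ln(F/S)/T = 0.0397 − 0.025575 = 0.014125
q = 1.41%

1.41%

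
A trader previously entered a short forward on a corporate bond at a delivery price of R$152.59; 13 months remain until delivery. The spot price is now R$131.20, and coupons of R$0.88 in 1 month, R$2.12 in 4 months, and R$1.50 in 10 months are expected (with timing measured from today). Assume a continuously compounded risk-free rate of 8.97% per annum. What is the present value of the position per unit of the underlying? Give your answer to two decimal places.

R$11.58

PV(remaining coupons) I = 0.88·e^(−0.0897·1/12) + 2.12·e^(−0.0897·4/12) + 1.50·e^(−0.0897·10/12) = 4.3230
Current forward F = (S − I)·e^(rT) = (131.20 − 4.3230)·e^(0.0897·13/12) = 126.8770 × 1.102053 = 139.8252
Value (long) = (F − K)·e^(−rT) = (139.8252 − 152.59) × 0.907397 = -11.5827
Short position value = −(long value) = R$11.58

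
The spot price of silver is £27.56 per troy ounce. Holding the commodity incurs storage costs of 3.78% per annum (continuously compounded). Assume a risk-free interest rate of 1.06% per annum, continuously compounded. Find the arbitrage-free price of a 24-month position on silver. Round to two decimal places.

Net carry = r + u − y = 0.0106 + 0.0378 − 0.0000 = 0.0484
F = S·e^((r+u−y)T) = 27.56 · e^(0.0484 × 24/12) = 27.56 · e^0.096800
= 27.56 × 1.101640 = £30.36 per troy ounce

£30.36 per troy ounce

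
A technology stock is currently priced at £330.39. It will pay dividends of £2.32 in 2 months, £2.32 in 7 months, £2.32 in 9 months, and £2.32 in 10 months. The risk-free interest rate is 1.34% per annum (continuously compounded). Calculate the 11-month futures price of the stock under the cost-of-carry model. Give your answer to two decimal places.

£325.15

PV(dividends) I = 2.32·e^(−0.0134·2/12) + 2.32·e^(−0.0134·7/12) + 2.32·e^(−0.0134·9/12) + 2.32·e^(−0.0134·10/12)
I = 2.3148 + 2.3019 + 2.2968 + 2.2942 = 9.2077
F = (S − I)·e^(rT) = (330.39 − 9.2077) · e^(0.0134·11/12)
= 321.1823 · e^0.012283 = 321.1823 × 1.012359 = £325.15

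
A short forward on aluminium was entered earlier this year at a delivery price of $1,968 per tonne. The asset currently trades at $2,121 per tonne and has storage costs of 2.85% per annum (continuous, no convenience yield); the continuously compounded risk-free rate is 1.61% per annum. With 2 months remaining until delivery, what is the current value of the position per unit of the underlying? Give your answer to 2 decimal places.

Current fair forward for the remaining 2 months: F = S·e^((r + u)·T), (r + u) = 0.0161 + 0.0285 = 0.0446
F = 2121 · e^(0.0446 × 2/12) = 2121 × 1.00746103 = 2136.8248
Value of long forward = (F − K)·e^(−rT) = (2136.8248 − 1968) · e^(−0.0161·2/12)
= 168.8248 × 0.99732026 = 168.37
Short position value = −(long value) = -$168.37

-$168.37 per tonne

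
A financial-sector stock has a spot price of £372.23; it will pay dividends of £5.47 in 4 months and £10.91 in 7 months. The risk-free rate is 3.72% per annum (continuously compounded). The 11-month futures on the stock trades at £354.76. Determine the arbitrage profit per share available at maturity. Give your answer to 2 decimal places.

PV(dividends) I = 5.47·e^(−0.0372·4/12) + 10.91·e^(−0.0372·7/12) = 16.0784
Fair futures F* = (S − I)·e^(rT) = (372.23 − 16.0784)·e^0.034100 = 356.1516 × 1.034688 = 368.5058
Market £354.76 < fair 368.5058: forward underpriced → reverse cash-and-carry (short the stock, invest proceeds at r, pay the dividends, go long the forward).
Profit at T = |F_mkt − F*| = |354.76 − 368.5058| = £13.75 per share

£13.75 per share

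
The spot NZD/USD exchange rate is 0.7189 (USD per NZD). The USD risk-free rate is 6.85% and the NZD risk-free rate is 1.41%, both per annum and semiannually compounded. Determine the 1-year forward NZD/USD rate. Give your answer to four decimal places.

0.7583

By covered interest parity, F = S · (1+r_USD/2)^(2T) / (1+r_NZD/2)^(2T)
= 0.7189 × 1.069673 / 1.014150 = 0.7189 × 1.054748
F = 0.7583 USD per NZD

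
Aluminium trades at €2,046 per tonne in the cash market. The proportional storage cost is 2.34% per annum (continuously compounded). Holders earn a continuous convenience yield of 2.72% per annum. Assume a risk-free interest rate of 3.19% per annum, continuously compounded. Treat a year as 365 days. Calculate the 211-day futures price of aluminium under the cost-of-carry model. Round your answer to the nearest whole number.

Net carry = r + u − y = 0.0319 + 0.0234 − 0.0272 = 0.0281
F = S·e^((r+u−y)T) = 2046 · e^(0.0281 × 211/365) = 2046 · e^0.016244
= 2046 × 1.016377 = €2,080 per tonne

€2,080 per tonne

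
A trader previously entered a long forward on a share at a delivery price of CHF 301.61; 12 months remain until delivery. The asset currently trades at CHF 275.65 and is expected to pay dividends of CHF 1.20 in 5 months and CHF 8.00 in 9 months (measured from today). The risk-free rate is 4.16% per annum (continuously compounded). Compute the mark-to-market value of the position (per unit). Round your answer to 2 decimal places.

PV(remaining dividends) I = 1.20·e^(−0.0416·5/12) + 8.00·e^(−0.0416·9/12) = 8.9336
Current forward F = (S − I)·e^(rT) = (275.65 − 8.9336)·e^(0.0416·12/12) = 266.7164 × 1.042477 = 278.0457
Value (long) = (F − K)·e^(−rT) = (278.0457 − 301.61) × 0.959253 = -22.6041
Value = -CHF 22.60

-CHF 22.60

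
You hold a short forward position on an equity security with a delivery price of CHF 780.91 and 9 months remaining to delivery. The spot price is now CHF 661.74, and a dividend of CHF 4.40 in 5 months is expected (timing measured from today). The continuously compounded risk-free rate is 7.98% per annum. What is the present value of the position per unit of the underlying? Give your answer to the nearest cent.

PV(remaining dividends) I = 4.40·e^(−0.0798·5/12) = 4.2561
Current forward F = (S − I)·e^(rT) = (661.74 − 4.2561)·e^(0.0798·9/12) = 657.4839 × 1.061677 = 698.0355
Value (long) = (F − K)·e^(−rT) = (698.0355 − 780.91) × 0.941906 = -78.0600
Short position value = −(long value) = CHF 78.06

CHF 78.06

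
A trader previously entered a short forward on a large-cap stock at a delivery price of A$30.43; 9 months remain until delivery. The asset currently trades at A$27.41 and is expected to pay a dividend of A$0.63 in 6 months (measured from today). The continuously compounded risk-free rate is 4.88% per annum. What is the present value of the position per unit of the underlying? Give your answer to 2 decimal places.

PV(remaining dividends) I = 0.63·e^(−0.0488·6/12) = 0.6148
Current forward F = (S − I)·e^(rT) = (27.41 − 0.6148)·e^(0.0488·9/12) = 26.7952 × 1.037278 = 27.7941
Value (long) = (F − K)·e^(−rT) = (27.7941 − 30.43) × 0.964062 = -2.5412
Short position value = −(long value) = A$2.54

A$2.54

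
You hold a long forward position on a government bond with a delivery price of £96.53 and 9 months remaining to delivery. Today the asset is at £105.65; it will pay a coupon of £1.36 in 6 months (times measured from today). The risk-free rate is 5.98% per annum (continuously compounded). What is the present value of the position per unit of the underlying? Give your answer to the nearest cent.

PV(remaining coupons) I = 1.36·e^(−0.0598·6/12) = 1.3199
Current forward F = (S − I)·e^(rT) = (105.65 − 1.3199)·e^(0.0598·9/12) = 104.3301 × 1.045871 = 109.1158
Value (long) = (F − K)·e^(−rT) = (109.1158 − 96.53) × 0.956141 = 12.0338
Value = £12.03

£12.03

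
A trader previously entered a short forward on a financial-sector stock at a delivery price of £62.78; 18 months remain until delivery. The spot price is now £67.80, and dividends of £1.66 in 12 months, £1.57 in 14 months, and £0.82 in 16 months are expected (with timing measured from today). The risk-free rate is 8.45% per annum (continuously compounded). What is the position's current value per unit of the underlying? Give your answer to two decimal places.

PV(remaining dividends) I = 1.66·e^(−0.0845·12/12) + 1.57·e^(−0.0845·14/12) + 0.82·e^(−0.0845·16/12) = 3.6807
Current forward F = (S − I)·e^(rT) = (67.80 − 3.6807)·e^(0.0845·18/12) = 64.1193 × 1.135133 = 72.7839
Value (long) = (F − K)·e^(−rT) = (72.7839 − 62.78) × 0.880954 = 8.8130
Short position value = −(long value) = -£8.81

-£8.81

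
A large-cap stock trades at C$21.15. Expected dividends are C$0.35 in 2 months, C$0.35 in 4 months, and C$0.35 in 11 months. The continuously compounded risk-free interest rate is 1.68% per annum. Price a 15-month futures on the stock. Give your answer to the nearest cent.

PV(dividends) I = 0.35·e^(−0.0168·2/12) + 0.35·e^(−0.0168·4/12) + 0.35·e^(−0.0168·11/12)
I = 0.3490 + 0.3480 + 0.3447 = 1.0417
F = (S − I)·e^(rT) = (21.15 − 1.0417) · e^(0.0168·15/12)
= 20.1083 · e^0.021000 = 20.1083 × 1.021222 = C$20.54

C$20.54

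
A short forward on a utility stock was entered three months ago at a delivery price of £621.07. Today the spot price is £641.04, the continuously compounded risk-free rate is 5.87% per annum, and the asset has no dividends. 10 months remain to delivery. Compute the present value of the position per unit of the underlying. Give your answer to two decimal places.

Current fair forward for the remaining 10 months: F = S·e^(r·T), r = 0.0587
F = 641.04 · e^(0.0587 × 10/12) = 641.04 × 1.050133 = 673.1773
Value of long forward = (F − K)·e^(−rT) = (673.1773 − 621.07) · e^(−0.0587·10/12)
= 52.1073 × 0.952260 = 49.62
Short position value = −(long value) = -£49.62

-£49.62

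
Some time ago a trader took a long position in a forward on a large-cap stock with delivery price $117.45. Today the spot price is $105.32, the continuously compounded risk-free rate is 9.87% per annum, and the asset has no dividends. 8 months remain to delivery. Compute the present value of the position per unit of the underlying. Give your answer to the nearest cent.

-$4.65

Current fair forward for the remaining 8 months: F = S·e^(r·T), r = 0.0987
F = 105.32 · e^(0.0987 × 8/12) = 105.32 × 1.068013 = 112.4831
Value of long forward = (F − K)·e^(−rT) = (112.4831 − 117.45) · e^(−0.0987·8/12)
= -4.9669 × 0.936318 = -4.65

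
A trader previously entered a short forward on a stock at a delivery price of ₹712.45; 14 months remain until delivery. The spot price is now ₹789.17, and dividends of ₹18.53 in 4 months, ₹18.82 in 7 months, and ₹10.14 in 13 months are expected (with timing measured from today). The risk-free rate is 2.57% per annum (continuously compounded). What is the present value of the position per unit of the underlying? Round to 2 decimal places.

PV(remaining dividends) I = 18.53·e^(−0.0257·4/12) + 18.82·e^(−0.0257·7/12) + 10.14·e^(−0.0257·13/12) = 46.7735
Current forward F = (S − I)·e^(rT) = (789.17 − 46.7735)·e^(0.0257·14/12) = 742.3965 × 1.030437 = 764.9928
Value (long) = (F − K)·e^(−rT) = (764.9928 − 712.45) × 0.970462 = 50.9908
Short position value = −(long value) = -₹50.99

-₹50.99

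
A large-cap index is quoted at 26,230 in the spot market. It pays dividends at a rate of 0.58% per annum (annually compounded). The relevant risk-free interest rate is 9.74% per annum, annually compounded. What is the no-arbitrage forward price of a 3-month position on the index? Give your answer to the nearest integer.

F = S · (1+r)^T / (1+q)^T
= 26230 × 1.023508 / 1.001447 = 26230 × 1.022029
F = 26,808

26,808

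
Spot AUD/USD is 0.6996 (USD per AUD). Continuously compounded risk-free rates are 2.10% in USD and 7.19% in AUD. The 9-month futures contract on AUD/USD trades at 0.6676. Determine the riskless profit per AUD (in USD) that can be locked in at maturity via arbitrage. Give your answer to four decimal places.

Fair futures: F* = S·e^(carry·T), with carry = (r_USD − r_AUD) = 0.0210 − 0.0719 = -0.0509
F* = 0.6996 · e^(-0.0509 × 9/12) = 0.6996 · e^-0.038175 = 0.6996 × 0.962544 = 0.6734
Market 0.6676 < fair 0.6734: forward underpriced → reverse cash-and-carry (short spot, go long the forward).
At maturity, profit = |F_mkt − F*| = |0.6676 − 0.6734| = 0.0058 per AUD (in USD)

0.0058 per AUD (in USD)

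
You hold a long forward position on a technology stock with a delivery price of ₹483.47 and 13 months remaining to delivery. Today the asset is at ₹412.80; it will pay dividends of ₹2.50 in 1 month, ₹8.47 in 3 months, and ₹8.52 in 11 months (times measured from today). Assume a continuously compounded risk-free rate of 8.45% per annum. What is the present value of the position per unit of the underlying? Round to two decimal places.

PV(remaining dividends) I = 2.50·e^(−0.0845·1/12) + 8.47·e^(−0.0845·3/12) + 8.52·e^(−0.0845·11/12) = 18.6604
Current forward F = (S − I)·e^(rT) = (412.80 − 18.6604)·e^(0.0845·13/12) = 394.1396 × 1.095862 = 431.9226
Value (long) = (F − K)·e^(−rT) = (431.9226 − 483.47) × 0.912523 = -47.0382
Value = -₹47.04

-₹47.04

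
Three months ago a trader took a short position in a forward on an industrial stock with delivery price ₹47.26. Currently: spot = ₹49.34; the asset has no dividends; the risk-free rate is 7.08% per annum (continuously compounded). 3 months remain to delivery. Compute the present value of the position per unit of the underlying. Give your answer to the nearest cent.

Current fair forward for the remaining 3 months: F = S·e^(r·T), r = 0.0708
F = 49.34 · e^(0.0708 × 3/12) = 49.34 × 1.017858 = 50.2211
Value of long forward = (F − K)·e^(−rT) = (50.2211 − 47.26) · e^(−0.0708·3/12)
= 2.9611 × 0.982456 = 2.91
Short position value = −(long value) = -₹2.91

-₹2.91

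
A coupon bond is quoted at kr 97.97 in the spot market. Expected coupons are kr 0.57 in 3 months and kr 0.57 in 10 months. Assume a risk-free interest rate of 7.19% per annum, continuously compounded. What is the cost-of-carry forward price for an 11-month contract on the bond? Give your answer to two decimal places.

kr 103.47

PV(coupons) I = 0.57·e^(−0.0719·3/12) + 0.57·e^(−0.0719·10/12)
I = 0.5598 + 0.5369 = 1.0967
F = (S − I)·e^(rT) = (97.97 − 1.0967) · e^(0.0719·11/12)
= 96.8733 · e^0.065908 = 96.8733 × 1.068128 = kr 103.47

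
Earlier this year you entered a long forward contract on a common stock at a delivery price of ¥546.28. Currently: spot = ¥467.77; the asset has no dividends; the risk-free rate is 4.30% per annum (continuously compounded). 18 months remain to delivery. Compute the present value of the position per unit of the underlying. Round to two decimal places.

Current fair forward for the remaining 18 months: F = S·e^(r·T), r = 0.0430
F = 467.77 · e^(0.0430 × 18/12) = 467.77 × 1.066626 = 498.9356
Value of long forward = (F − K)·e^(−rT) = (498.9356 − 546.28) · e^(−0.0430·18/12)
= -47.3444 × 0.937536 = -44.39

-¥44.39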